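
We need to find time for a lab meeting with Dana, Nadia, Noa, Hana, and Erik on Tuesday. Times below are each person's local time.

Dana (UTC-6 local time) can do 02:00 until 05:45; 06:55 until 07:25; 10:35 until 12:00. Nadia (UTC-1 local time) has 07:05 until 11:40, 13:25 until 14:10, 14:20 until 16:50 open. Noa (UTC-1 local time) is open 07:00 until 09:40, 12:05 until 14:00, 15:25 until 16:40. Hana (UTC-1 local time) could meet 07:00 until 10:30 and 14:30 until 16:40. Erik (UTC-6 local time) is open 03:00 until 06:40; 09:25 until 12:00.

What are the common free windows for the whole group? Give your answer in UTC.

Dana in UTC: 08:00-11:45, 12:55-13:25, 16:35-18:00 (add 6h to convert from UTC-6).
Nadia in UTC: 08:05-12:40, 14:25-15:10, 15:20-17:50 (add 1h to convert from UTC-1).
Noa in UTC: 08:00-10:40, 13:05-15:00, 16:25-17:40 (add 1h to convert from UTC-1).
Hana in UTC: 08:00-11:30, 15:30-17:40 (add 1h to convert from UTC-1).
Erik in UTC: 09:00-12:40, 15:25-18:00 (add 6h to convert from UTC-6).
Dana ∩ Nadia: 08:05-11:45, 16:35-17:50.
Dana ∩ Nadia ∩ Noa: 08:05-10:40, 16:35-17:40.
Dana ∩ Nadia ∩ Noa ∩ Hana: 08:05-10:40, 16:35-17:40.
Dana ∩ Nadia ∩ Noa ∩ Hana ∩ Erik: 09:00-10:40, 16:35-17:40.
So the common availability across everyone is 09:00-10:40, 16:35-17:40.

09:00-10:40, 16:35-17:40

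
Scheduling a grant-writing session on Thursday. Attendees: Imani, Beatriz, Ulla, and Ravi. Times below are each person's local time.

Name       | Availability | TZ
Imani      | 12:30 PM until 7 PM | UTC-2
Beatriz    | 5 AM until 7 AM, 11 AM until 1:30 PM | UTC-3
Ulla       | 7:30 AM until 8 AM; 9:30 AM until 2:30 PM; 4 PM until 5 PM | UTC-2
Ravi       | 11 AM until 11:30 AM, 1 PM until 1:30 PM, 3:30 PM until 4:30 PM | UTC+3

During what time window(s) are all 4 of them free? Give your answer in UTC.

none

Imani in UTC: 14:30-21:00 (add 2h to convert from UTC-2).
Beatriz in UTC: 08:00-10:00, 14:00-16:30 (add 3h to convert from UTC-3).
Ulla in UTC: 09:30-10:00, 11:30-16:30, 18:00-19:00 (add 2h to convert from UTC-2).
Ravi in UTC: 08:00-08:30, 10:00-10:30, 12:30-13:30 (subtract 3h to convert from UTC+3).
Imani ∩ Beatriz: 14:30-16:30.
Imani ∩ Beatriz ∩ Ulla: 14:30-16:30.
Imani ∩ Beatriz ∩ Ulla ∩ Ravi: ∅.
There is no time when everyone is free.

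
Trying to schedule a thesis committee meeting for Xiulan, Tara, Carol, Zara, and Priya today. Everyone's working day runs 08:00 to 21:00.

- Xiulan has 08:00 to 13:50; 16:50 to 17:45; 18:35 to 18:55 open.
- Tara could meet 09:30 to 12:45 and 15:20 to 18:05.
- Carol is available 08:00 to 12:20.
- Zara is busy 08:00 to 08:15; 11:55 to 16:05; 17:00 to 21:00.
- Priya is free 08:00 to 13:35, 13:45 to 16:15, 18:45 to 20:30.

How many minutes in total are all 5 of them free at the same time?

Xiulan free: 08:00-13:50, 16:50-17:45, 18:35-18:55.
Tara free: 09:30-12:45, 15:20-18:05.
Carol free: 08:00-12:20.
Zara free: 08:15-11:55, 16:05-17:00 (invert busy blocks within the working day).
Priya free: 08:00-13:35, 13:45-16:15, 18:45-20:30.
Xiulan ∩ Tara: 09:30-12:45, 16:50-17:45.
Xiulan ∩ Tara ∩ Carol: 09:30-12:20.
Xiulan ∩ Tara ∩ Carol ∩ Zara: 09:30-11:55.
Xiulan ∩ Tara ∩ Carol ∩ Zara ∩ Priya: 09:30-11:55.
That's a single block of 145 minutes.

145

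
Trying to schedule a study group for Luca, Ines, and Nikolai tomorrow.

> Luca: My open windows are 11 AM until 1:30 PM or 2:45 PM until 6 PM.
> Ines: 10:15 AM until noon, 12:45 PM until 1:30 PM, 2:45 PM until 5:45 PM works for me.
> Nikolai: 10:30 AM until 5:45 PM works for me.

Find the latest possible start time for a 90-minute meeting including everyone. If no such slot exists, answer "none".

Luca ∩ Ines: 11:00-12:00, 12:45-13:30, 14:45-17:45.
Luca ∩ Ines ∩ Nikolai: 11:00-12:00, 12:45-13:30, 14:45-17:45.
So the common availability across everyone is 11:00-12:00, 12:45-13:30, 14:45-17:45.
The last common window of at least 90 minutes is 14:45-17:45; a 90-minute meeting can start as late as 16:15 and still end by 17:45.

16:15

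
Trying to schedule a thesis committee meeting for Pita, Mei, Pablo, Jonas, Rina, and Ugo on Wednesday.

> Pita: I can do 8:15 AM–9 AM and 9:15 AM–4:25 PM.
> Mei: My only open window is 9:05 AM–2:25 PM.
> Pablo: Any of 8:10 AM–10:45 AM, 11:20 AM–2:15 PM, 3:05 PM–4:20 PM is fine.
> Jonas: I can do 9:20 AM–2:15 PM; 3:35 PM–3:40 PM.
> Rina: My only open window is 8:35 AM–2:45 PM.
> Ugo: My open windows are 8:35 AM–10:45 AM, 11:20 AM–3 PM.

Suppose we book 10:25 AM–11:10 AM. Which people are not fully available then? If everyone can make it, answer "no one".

Pita: free for 10:25-11:10. Mei: free for 10:25-11:10. Pablo: not fully free for 10:25-11:10. Jonas: free for 10:25-11:10. Rina: free for 10:25-11:10. Ugo: not fully free for 10:25-11:10.

Pablo, Ugo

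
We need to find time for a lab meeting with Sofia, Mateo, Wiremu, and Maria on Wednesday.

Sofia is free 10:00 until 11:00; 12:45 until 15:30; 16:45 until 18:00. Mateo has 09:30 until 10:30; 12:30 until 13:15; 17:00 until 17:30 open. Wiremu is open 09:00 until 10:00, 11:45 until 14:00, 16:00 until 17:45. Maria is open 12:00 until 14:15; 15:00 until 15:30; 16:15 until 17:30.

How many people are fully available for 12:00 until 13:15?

2

Wiremu and Maria can make the full 12:00-13:15 slot — that's 2.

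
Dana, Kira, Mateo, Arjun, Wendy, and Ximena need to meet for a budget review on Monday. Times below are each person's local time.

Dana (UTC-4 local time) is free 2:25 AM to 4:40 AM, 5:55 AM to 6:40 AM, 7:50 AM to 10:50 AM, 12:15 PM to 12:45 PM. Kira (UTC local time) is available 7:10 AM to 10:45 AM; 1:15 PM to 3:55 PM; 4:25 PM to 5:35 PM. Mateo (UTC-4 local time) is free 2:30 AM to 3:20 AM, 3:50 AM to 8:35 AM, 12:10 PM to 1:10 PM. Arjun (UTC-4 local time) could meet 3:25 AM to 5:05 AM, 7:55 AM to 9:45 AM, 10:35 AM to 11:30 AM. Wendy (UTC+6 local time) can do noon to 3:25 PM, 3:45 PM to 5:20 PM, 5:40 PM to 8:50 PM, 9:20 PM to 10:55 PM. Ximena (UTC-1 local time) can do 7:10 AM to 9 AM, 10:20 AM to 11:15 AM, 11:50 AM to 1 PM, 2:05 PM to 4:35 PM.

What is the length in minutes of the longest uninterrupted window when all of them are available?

Dana in UTC: 06:25-08:40, 09:55-10:40, 11:50-14:50, 16:15-16:45 (add 4h to convert from UTC-4).
Kira in UTC: 07:10-10:45, 13:15-15:55, 16:25-17:35.
Mateo in UTC: 06:30-07:20, 07:50-12:35, 16:10-17:10 (add 4h to convert from UTC-4).
Arjun in UTC: 07:25-09:05, 11:55-13:45, 14:35-15:30 (add 4h to convert from UTC-4).
Wendy in UTC: 06:00-09:25, 09:45-11:20, 11:40-14:50, 15:20-16:55 (subtract 6h to convert from UTC+6).
Ximena in UTC: 08:10-10:00, 11:20-12:15, 12:50-14:00, 15:05-17:35 (add 1h to convert from UTC-1).
Dana ∩ Kira: 07:10-08:40, 09:55-10:40, 13:15-14:50, 16:25-16:45.
Dana ∩ Kira ∩ Mateo: 07:10-07:20, 07:50-08:40, 09:55-10:40, 16:25-16:45.
Dana ∩ Kira ∩ Mateo ∩ Arjun: 07:50-08:40.
Dana ∩ Kira ∩ Mateo ∩ Arjun ∩ Wendy: 07:50-08:40.
Dana ∩ Kira ∩ Mateo ∩ Arjun ∩ Wendy ∩ Ximena: 08:10-08:40.
The longest is 08:10-08:40 at 30 minutes.

30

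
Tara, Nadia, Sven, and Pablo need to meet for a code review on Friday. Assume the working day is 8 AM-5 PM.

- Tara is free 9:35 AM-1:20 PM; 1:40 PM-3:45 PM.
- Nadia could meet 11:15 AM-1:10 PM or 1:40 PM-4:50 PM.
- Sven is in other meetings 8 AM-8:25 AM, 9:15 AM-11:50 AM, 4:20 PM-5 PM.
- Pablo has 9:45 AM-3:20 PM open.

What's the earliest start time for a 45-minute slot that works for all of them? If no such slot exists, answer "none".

Tara free: 09:35-13:20, 13:40-15:45.
Nadia free: 11:15-13:10, 13:40-16:50.
Sven free: 08:25-09:15, 11:50-16:20 (invert busy blocks within the working day).
Pablo free: 09:45-15:20.
Tara ∩ Nadia: 11:15-13:10, 13:40-15:45.
Tara ∩ Nadia ∩ Sven: 11:50-13:10, 13:40-15:45.
Tara ∩ Nadia ∩ Sven ∩ Pablo: 11:50-13:10, 13:40-15:20.
Those are the intersection windows.
The first common window of at least 45 minutes is 11:50-13:10, so the earliest start is 11:50.

11:50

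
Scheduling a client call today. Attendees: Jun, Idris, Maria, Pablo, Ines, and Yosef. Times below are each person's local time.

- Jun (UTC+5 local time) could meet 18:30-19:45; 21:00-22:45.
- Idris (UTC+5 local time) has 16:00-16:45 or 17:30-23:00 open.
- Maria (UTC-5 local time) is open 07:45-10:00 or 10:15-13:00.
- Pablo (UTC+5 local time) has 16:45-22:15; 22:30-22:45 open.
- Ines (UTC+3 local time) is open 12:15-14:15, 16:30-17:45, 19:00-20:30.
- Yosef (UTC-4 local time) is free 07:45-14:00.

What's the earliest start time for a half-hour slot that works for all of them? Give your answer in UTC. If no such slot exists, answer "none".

13:30

Jun in UTC: 13:30-14:45, 16:00-17:45 (subtract 5h to convert from UTC+5).
Idris in UTC: 11:00-11:45, 12:30-18:00 (subtract 5h to convert from UTC+5).
Maria in UTC: 12:45-15:00, 15:15-18:00 (add 5h to convert from UTC-5).
Pablo in UTC: 11:45-17:15, 17:30-17:45 (subtract 5h to convert from UTC+5).
Ines in UTC: 09:15-11:15, 13:30-14:45, 16:00-17:30 (subtract 3h to convert from UTC+3).
Yosef in UTC: 11:45-18:00 (add 4h to convert from UTC-4).
Jun ∩ Idris: 13:30-14:45, 16:00-17:45.
Jun ∩ Idris ∩ Maria: 13:30-14:45, 16:00-17:45.
Jun ∩ Idris ∩ Maria ∩ Pablo: 13:30-14:45, 16:00-17:15, 17:30-17:45.
Jun ∩ Idris ∩ Maria ∩ Pablo ∩ Ines: 13:30-14:45, 16:00-17:15.
Jun ∩ Idris ∩ Maria ∩ Pablo ∩ Ines ∩ Yosef: 13:30-14:45, 16:00-17:15.
So the common availability across everyone is 13:30-14:45, 16:00-17:15.
The first common window of at least 30 minutes is 13:30-14:45, so the earliest start is 13:30.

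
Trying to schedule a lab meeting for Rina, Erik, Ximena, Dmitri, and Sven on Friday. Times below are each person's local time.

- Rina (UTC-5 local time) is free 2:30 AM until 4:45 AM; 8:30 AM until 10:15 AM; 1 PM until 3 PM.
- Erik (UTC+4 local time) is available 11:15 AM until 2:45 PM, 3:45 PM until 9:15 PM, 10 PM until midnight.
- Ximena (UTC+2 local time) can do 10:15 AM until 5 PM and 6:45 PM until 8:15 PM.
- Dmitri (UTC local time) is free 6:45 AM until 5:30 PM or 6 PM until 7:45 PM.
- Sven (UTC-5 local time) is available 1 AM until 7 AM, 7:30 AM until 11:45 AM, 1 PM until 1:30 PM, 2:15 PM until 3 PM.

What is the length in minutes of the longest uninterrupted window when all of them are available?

90

Rina in UTC: 07:30-09:45, 13:30-15:15, 18:00-20:00 (add 5h to convert from UTC-5).
Erik in UTC: 07:15-10:45, 11:45-17:15, 18:00-20:00 (subtract 4h to convert from UTC+4).
Ximena in UTC: 08:15-15:00, 16:45-18:15 (subtract 2h to convert from UTC+2).
Dmitri in UTC: 06:45-17:30, 18:00-19:45.
Sven in UTC: 06:00-12:00, 12:30-16:45, 18:00-18:30, 19:15-20:00 (add 5h to convert from UTC-5).
Rina ∩ Erik: 07:30-09:45, 13:30-15:15, 18:00-20:00.
Rina ∩ Erik ∩ Ximena: 08:15-09:45, 13:30-15:00, 18:00-18:15.
Rina ∩ Erik ∩ Ximena ∩ Dmitri: 08:15-09:45, 13:30-15:00, 18:00-18:15.
Rina ∩ Erik ∩ Ximena ∩ Dmitri ∩ Sven: 08:15-09:45, 13:30-15:00, 18:00-18:15.
The longest is 08:15-09:45 at 90 minutes.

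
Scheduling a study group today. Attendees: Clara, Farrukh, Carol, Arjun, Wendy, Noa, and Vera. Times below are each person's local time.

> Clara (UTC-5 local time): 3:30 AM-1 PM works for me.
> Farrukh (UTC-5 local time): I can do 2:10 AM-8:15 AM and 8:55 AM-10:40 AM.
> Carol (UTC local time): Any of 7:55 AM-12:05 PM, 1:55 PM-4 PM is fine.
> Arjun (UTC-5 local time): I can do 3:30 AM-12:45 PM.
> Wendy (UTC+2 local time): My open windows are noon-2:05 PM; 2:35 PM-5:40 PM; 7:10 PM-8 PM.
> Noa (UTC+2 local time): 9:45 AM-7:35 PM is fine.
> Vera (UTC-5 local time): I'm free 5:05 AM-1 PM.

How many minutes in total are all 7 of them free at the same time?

Clara in UTC: 08:30-18:00 (add 5h to convert from UTC-5).
Farrukh in UTC: 07:10-13:15, 13:55-15:40 (add 5h to convert from UTC-5).
Carol in UTC: 07:55-12:05, 13:55-16:00.
Arjun in UTC: 08:30-17:45 (add 5h to convert from UTC-5).
Wendy in UTC: 10:00-12:05, 12:35-15:40, 17:10-18:00 (subtract 2h to convert from UTC+2).
Noa in UTC: 07:45-17:35 (subtract 2h to convert from UTC+2).
Vera in UTC: 10:05-18:00 (add 5h to convert from UTC-5).
Clara ∩ Farrukh: 08:30-13:15, 13:55-15:40.
Clara ∩ Farrukh ∩ Carol: 08:30-12:05, 13:55-15:40.
Clara ∩ Farrukh ∩ Carol ∩ Arjun: 08:30-12:05, 13:55-15:40.
Clara ∩ Farrukh ∩ Carol ∩ Arjun ∩ Wendy: 10:00-12:05, 13:55-15:40.
Clara ∩ Farrukh ∩ Carol ∩ Arjun ∩ Wendy ∩ Noa: 10:00-12:05, 13:55-15:40.
Clara ∩ Farrukh ∩ Carol ∩ Arjun ∩ Wendy ∩ Noa ∩ Vera: 10:05-12:05, 13:55-15:40.
Those are the intersection windows.
Summing the common windows: 120 + 105 = 225 minutes.

225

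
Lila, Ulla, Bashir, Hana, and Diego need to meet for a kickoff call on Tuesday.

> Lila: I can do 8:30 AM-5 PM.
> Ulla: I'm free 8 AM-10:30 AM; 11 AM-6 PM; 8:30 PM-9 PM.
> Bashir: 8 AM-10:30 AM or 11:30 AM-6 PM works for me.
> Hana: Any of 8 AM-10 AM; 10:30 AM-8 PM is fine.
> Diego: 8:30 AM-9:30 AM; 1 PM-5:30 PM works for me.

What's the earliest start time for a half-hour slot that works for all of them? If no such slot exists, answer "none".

Lila ∩ Ulla: 08:30-10:30, 11:00-17:00.
Lila ∩ Ulla ∩ Bashir: 08:30-10:30, 11:30-17:00.
Lila ∩ Ulla ∩ Bashir ∩ Hana: 08:30-10:00, 11:30-17:00.
Lila ∩ Ulla ∩ Bashir ∩ Hana ∩ Diego: 08:30-09:30, 13:00-17:00.
The first common window of at least 30 minutes is 08:30-09:30, so the earliest start is 08:30.

08:30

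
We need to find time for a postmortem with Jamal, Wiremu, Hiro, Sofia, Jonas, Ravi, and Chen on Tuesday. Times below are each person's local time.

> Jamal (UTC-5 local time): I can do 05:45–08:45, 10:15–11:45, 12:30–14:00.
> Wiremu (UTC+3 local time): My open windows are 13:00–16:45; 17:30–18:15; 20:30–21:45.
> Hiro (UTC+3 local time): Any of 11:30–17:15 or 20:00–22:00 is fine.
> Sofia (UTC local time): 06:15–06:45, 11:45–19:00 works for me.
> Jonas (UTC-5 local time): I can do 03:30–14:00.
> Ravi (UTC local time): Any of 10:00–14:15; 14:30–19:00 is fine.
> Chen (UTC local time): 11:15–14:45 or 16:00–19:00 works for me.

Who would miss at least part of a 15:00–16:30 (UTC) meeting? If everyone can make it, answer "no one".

Jamal in UTC: 10:45-13:45, 15:15-16:45, 17:30-19:00 (add 5h to convert from UTC-5).
Wiremu in UTC: 10:00-13:45, 14:30-15:15, 17:30-18:45 (subtract 3h to convert from UTC+3).
Hiro in UTC: 08:30-14:15, 17:00-19:00 (subtract 3h to convert from UTC+3).
Sofia in UTC: 06:15-06:45, 11:45-19:00.
Jonas in UTC: 08:30-19:00 (add 5h to convert from UTC-5).
Ravi in UTC: 10:00-14:15, 14:30-19:00.
Chen in UTC: 11:15-14:45, 16:00-19:00.
Jamal: not fully free for 15:00-16:30. Wiremu: not fully free for 15:00-16:30. Hiro: not fully free for 15:00-16:30. Sofia: free for 15:00-16:30. Jonas: free for 15:00-16:30. Ravi: free for 15:00-16:30. Chen: not fully free for 15:00-16:30.

Chen, Hiro, Jamal, Wiremu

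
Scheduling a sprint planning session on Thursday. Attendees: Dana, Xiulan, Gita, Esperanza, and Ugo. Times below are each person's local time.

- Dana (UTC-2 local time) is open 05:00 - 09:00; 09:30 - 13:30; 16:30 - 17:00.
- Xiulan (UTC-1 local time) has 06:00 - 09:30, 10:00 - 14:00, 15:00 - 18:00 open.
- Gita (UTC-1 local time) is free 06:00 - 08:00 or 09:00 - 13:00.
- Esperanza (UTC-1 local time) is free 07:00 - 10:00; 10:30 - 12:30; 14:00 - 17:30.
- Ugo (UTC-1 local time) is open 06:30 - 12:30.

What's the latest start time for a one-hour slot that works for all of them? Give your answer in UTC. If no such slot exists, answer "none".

12:30

Dana in UTC: 07:00-11:00, 11:30-15:30, 18:30-19:00 (add 2h to convert from UTC-2).
Xiulan in UTC: 07:00-10:30, 11:00-15:00, 16:00-19:00 (add 1h to convert from UTC-1).
Gita in UTC: 07:00-09:00, 10:00-14:00 (add 1h to convert from UTC-1).
Esperanza in UTC: 08:00-11:00, 11:30-13:30, 15:00-18:30 (add 1h to convert from UTC-1).
Ugo in UTC: 07:30-13:30 (add 1h to convert from UTC-1).
Dana ∩ Xiulan: 07:00-10:30, 11:30-15:00, 18:30-19:00.
Dana ∩ Xiulan ∩ Gita: 07:00-09:00, 10:00-10:30, 11:30-14:00.
Dana ∩ Xiulan ∩ Gita ∩ Esperanza: 08:00-09:00, 10:00-10:30, 11:30-13:30.
Dana ∩ Xiulan ∩ Gita ∩ Esperanza ∩ Ugo: 08:00-09:00, 10:00-10:30, 11:30-13:30.
Those are the intersection windows.
The last common window of at least 60 minutes is 11:30-13:30; a 60-minute meeting can start as late as 12:30 and still end by 13:30.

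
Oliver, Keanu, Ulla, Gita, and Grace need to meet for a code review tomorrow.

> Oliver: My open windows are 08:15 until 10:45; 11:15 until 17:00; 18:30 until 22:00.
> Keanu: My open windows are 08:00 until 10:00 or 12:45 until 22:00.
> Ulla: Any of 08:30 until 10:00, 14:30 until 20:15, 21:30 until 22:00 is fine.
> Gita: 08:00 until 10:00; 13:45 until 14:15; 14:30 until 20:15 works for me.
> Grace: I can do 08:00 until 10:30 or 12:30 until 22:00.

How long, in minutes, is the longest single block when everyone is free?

150

Oliver ∩ Keanu: 08:15-10:00, 12:45-17:00, 18:30-22:00.
Oliver ∩ Keanu ∩ Ulla: 08:30-10:00, 14:30-17:00, 18:30-20:15, 21:30-22:00.
Oliver ∩ Keanu ∩ Ulla ∩ Gita: 08:30-10:00, 14:30-17:00, 18:30-20:15.
Oliver ∩ Keanu ∩ Ulla ∩ Gita ∩ Grace: 08:30-10:00, 14:30-17:00, 18:30-20:15.
The longest is 14:30-17:00 at 150 minutes.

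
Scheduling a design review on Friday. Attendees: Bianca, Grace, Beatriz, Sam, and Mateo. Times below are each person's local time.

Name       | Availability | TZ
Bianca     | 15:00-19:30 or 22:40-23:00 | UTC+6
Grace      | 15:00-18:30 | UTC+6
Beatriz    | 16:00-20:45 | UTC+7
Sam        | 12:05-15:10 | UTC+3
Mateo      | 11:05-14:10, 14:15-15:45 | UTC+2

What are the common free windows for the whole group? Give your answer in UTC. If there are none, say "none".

Bianca in UTC: 09:00-13:30, 16:40-17:00 (subtract 6h to convert from UTC+6).
Grace in UTC: 09:00-12:30 (subtract 6h to convert from UTC+6).
Beatriz in UTC: 09:00-13:45 (subtract 7h to convert from UTC+7).
Sam in UTC: 09:05-12:10 (subtract 3h to convert from UTC+3).
Mateo in UTC: 09:05-12:10, 12:15-13:45 (subtract 2h to convert from UTC+2).
Bianca ∩ Grace: 09:00-12:30.
Bianca ∩ Grace ∩ Beatriz: 09:00-12:30.
Bianca ∩ Grace ∩ Beatriz ∩ Sam: 09:05-12:10.
Bianca ∩ Grace ∩ Beatriz ∩ Sam ∩ Mateo: 09:05-12:10.

09:05-12:10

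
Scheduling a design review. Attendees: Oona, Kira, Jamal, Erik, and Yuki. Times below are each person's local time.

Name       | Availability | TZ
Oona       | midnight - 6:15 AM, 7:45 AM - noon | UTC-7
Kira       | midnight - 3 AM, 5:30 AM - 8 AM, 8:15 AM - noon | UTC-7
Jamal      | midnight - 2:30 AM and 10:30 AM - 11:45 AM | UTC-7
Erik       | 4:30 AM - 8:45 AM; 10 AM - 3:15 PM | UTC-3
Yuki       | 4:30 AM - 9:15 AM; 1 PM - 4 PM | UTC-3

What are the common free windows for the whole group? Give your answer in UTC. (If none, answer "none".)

07:30-09:30, 17:30-18:15

Oona in UTC: 07:00-13:15, 14:45-19:00 (add 7h to convert from UTC-7).
Kira in UTC: 07:00-10:00, 12:30-15:00, 15:15-19:00 (add 7h to convert from UTC-7).
Jamal in UTC: 07:00-09:30, 17:30-18:45 (add 7h to convert from UTC-7).
Erik in UTC: 07:30-11:45, 13:00-18:15 (add 3h to convert from UTC-3).
Yuki in UTC: 07:30-12:15, 16:00-19:00 (add 3h to convert from UTC-3).
Oona ∩ Kira: 07:00-10:00, 12:30-13:15, 14:45-15:00, 15:15-19:00.
Oona ∩ Kira ∩ Jamal: 07:00-09:30, 17:30-18:45.
Oona ∩ Kira ∩ Jamal ∩ Erik: 07:30-09:30, 17:30-18:15.
Oona ∩ Kira ∩ Jamal ∩ Erik ∩ Yuki: 07:30-09:30, 17:30-18:15.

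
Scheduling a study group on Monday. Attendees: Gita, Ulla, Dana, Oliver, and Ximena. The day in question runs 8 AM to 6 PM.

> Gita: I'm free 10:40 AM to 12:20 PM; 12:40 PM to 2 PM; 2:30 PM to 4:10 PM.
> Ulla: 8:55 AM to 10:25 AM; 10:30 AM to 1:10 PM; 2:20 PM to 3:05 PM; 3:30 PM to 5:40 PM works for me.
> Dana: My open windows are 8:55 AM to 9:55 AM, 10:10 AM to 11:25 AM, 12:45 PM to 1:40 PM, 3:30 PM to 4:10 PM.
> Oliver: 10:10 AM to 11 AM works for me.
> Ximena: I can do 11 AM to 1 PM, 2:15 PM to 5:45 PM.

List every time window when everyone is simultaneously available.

none

Gita ∩ Ulla: 10:40-12:20, 12:40-13:10, 14:30-15:05, 15:30-16:10.
Gita ∩ Ulla ∩ Dana: 10:40-11:25, 12:45-13:10, 15:30-16:10.
Gita ∩ Ulla ∩ Dana ∩ Oliver: 10:40-11:00.
Gita ∩ Ulla ∩ Dana ∩ Oliver ∩ Ximena: ∅.
There is no time when everyone is free.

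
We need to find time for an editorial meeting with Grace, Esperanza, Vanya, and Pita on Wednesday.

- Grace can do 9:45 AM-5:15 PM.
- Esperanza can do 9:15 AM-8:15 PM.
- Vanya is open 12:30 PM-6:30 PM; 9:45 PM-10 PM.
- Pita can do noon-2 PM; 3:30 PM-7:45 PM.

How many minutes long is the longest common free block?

Grace ∩ Esperanza: 09:45-17:15.
Grace ∩ Esperanza ∩ Vanya: 12:30-17:15.
Grace ∩ Esperanza ∩ Vanya ∩ Pita: 12:30-14:00, 15:30-17:15.
The longest is 15:30-17:15 at 105 minutes.

105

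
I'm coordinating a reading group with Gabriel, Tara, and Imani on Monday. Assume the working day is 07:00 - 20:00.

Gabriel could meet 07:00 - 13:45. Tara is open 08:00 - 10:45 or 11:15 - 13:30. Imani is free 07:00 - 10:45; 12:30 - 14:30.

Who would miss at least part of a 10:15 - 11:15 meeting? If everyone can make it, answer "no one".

Imani, Tara

Gabriel: free for 10:15-11:15. Tara: not fully free for 10:15-11:15. Imani: not fully free for 10:15-11:15.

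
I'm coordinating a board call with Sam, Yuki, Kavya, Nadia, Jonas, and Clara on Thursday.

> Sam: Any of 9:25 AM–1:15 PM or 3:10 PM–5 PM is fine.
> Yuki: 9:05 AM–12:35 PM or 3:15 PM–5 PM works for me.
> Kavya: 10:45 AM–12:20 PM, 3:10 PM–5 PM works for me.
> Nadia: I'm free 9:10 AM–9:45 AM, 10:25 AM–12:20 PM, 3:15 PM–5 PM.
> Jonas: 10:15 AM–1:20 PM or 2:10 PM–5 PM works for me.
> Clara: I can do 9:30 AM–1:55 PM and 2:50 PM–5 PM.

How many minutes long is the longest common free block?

105

Sam ∩ Yuki: 09:25-12:35, 15:15-17:00.
Sam ∩ Yuki ∩ Kavya: 10:45-12:20, 15:15-17:00.
Sam ∩ Yuki ∩ Kavya ∩ Nadia: 10:45-12:20, 15:15-17:00.
Sam ∩ Yuki ∩ Kavya ∩ Nadia ∩ Jonas: 10:45-12:20, 15:15-17:00.
Sam ∩ Yuki ∩ Kavya ∩ Nadia ∩ Jonas ∩ Clara: 10:45-12:20, 15:15-17:00.
The longest is 15:15-17:00 at 105 minutes.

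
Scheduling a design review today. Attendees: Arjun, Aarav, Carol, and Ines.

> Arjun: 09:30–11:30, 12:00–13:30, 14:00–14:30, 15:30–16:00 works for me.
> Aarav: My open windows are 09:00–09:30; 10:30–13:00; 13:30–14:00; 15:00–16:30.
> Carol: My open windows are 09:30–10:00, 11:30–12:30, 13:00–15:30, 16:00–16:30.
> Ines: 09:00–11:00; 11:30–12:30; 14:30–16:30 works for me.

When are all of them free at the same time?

12:00-12:30

Arjun ∩ Aarav: 10:30-11:30, 12:00-13:00, 15:30-16:00.
Arjun ∩ Aarav ∩ Carol: 12:00-12:30.
Arjun ∩ Aarav ∩ Carol ∩ Ines: 12:00-12:30.
Those are the intersection windows.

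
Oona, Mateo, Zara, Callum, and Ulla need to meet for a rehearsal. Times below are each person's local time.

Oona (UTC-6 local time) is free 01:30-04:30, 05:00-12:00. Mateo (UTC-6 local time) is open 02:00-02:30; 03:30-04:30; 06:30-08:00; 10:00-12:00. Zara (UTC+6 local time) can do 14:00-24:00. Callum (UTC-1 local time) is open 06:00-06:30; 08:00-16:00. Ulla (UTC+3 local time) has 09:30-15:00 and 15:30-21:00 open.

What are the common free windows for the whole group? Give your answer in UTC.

Oona in UTC: 07:30-10:30, 11:00-18:00 (add 6h to convert from UTC-6).
Mateo in UTC: 08:00-08:30, 09:30-10:30, 12:30-14:00, 16:00-18:00 (add 6h to convert from UTC-6).
Zara in UTC: 08:00-18:00 (subtract 6h to convert from UTC+6).
Callum in UTC: 07:00-07:30, 09:00-17:00 (add 1h to convert from UTC-1).
Ulla in UTC: 06:30-12:00, 12:30-18:00 (subtract 3h to convert from UTC+3).
Oona ∩ Mateo: 08:00-08:30, 09:30-10:30, 12:30-14:00, 16:00-18:00.
Oona ∩ Mateo ∩ Zara: 08:00-08:30, 09:30-10:30, 12:30-14:00, 16:00-18:00.
Oona ∩ Mateo ∩ Zara ∩ Callum: 09:30-10:30, 12:30-14:00, 16:00-17:00.
Oona ∩ Mateo ∩ Zara ∩ Callum ∩ Ulla: 09:30-10:30, 12:30-14:00, 16:00-17:00.

09:30-10:30, 12:30-14:00, 16:00-17:00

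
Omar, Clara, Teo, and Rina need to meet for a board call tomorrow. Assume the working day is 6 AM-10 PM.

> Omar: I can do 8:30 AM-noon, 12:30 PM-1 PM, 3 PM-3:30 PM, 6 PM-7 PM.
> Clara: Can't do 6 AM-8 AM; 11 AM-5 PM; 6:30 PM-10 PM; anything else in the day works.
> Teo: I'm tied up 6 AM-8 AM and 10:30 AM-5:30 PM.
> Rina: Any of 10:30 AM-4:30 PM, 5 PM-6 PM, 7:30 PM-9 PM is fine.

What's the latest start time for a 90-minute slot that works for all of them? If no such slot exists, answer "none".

none

Omar free: 08:30-12:00, 12:30-13:00, 15:00-15:30, 18:00-19:00.
Clara free: 08:00-11:00, 17:00-18:30 (invert busy blocks within the working day).
Teo free: 08:00-10:30, 17:30-22:00 (invert busy blocks within the working day).
Rina free: 10:30-16:30, 17:00-18:00, 19:30-21:00.
Omar ∩ Clara: 08:30-11:00, 18:00-18:30.
Omar ∩ Clara ∩ Teo: 08:30-10:30, 18:00-18:30.
Omar ∩ Clara ∩ Teo ∩ Rina: ∅.
There is no time when everyone is free.
No common window is at least 90 minutes long.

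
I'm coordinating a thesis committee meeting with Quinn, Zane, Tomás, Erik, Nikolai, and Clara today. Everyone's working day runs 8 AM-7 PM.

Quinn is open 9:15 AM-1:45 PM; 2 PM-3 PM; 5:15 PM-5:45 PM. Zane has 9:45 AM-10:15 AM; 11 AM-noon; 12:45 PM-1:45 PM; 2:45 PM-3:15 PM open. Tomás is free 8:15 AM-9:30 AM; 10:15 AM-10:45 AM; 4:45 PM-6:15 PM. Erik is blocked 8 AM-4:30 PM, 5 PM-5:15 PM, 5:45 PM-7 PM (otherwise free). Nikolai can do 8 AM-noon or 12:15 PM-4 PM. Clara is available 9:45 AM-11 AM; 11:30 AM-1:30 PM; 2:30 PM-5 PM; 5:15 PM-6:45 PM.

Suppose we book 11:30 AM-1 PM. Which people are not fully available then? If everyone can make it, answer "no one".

Quinn free: 09:15-13:45, 14:00-15:00, 17:15-17:45.
Zane free: 09:45-10:15, 11:00-12:00, 12:45-13:45, 14:45-15:15.
Tomás free: 08:15-09:30, 10:15-10:45, 16:45-18:15.
Erik free: 16:30-17:00, 17:15-17:45 (invert busy blocks within the working day).
Nikolai free: 08:00-12:00, 12:15-16:00.
Clara free: 09:45-11:00, 11:30-13:30, 14:30-17:00, 17:15-18:45.
Quinn: free for 11:30-13:00. Zane: not fully free for 11:30-13:00. Tomás: not fully free for 11:30-13:00. Erik: not fully free for 11:30-13:00. Nikolai: not fully free for 11:30-13:00. Clara: free for 11:30-13:00.

Erik, Nikolai, Tomás, Zane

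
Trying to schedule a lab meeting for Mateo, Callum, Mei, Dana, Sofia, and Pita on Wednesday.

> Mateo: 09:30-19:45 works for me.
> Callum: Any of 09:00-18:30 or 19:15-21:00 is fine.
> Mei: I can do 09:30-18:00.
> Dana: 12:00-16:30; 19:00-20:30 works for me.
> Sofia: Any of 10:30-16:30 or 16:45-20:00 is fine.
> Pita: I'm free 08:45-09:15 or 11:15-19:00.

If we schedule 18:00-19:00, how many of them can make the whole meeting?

Mateo, Sofia, and Pita can make the full 18:00-19:00 slot — that's 3.

3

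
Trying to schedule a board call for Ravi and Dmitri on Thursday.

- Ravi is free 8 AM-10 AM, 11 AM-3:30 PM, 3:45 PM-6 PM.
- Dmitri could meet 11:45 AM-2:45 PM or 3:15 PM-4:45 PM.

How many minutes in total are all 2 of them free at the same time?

Ravi ∩ Dmitri: 11:45-14:45, 15:15-15:30, 15:45-16:45.
So the common availability across everyone is 11:45-14:45, 15:15-15:30, 15:45-16:45.
Summing the common windows: 180 + 15 + 60 = 255 minutes.

255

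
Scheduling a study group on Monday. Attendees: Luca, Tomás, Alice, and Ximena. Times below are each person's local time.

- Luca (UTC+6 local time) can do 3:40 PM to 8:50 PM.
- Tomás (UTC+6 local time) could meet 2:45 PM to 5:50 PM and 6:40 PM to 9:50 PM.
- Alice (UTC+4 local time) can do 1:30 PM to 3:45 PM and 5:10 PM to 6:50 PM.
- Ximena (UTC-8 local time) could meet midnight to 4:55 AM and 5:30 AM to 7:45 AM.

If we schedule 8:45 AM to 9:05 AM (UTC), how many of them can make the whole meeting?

2

Luca in UTC: 09:40-14:50 (subtract 6h to convert from UTC+6).
Tomás in UTC: 08:45-11:50, 12:40-15:50 (subtract 6h to convert from UTC+6).
Alice in UTC: 09:30-11:45, 13:10-14:50 (subtract 4h to convert from UTC+4).
Ximena in UTC: 08:00-12:55, 13:30-15:45 (add 8h to convert from UTC-8).
Tomás and Ximena can make the full 08:45-09:05 slot — that's 2.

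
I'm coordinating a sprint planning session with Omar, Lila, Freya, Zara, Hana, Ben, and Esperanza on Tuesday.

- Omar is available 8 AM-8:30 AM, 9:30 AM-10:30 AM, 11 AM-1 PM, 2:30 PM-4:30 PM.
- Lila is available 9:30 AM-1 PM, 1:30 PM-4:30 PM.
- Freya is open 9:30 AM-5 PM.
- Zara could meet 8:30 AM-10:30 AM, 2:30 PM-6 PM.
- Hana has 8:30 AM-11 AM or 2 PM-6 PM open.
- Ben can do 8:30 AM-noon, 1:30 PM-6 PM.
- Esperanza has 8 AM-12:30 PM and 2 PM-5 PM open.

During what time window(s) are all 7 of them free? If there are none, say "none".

Omar ∩ Lila: 09:30-10:30, 11:00-13:00, 14:30-16:30.
Omar ∩ Lila ∩ Freya: 09:30-10:30, 11:00-13:00, 14:30-16:30.
Omar ∩ Lila ∩ Freya ∩ Zara: 09:30-10:30, 14:30-16:30.
Omar ∩ Lila ∩ Freya ∩ Zara ∩ Hana: 09:30-10:30, 14:30-16:30.
Omar ∩ Lila ∩ Freya ∩ Zara ∩ Hana ∩ Ben: 09:30-10:30, 14:30-16:30.
Omar ∩ Lila ∩ Freya ∩ Zara ∩ Hana ∩ Ben ∩ Esperanza: 09:30-10:30, 14:30-16:30.

09:30-10:30, 14:30-16:30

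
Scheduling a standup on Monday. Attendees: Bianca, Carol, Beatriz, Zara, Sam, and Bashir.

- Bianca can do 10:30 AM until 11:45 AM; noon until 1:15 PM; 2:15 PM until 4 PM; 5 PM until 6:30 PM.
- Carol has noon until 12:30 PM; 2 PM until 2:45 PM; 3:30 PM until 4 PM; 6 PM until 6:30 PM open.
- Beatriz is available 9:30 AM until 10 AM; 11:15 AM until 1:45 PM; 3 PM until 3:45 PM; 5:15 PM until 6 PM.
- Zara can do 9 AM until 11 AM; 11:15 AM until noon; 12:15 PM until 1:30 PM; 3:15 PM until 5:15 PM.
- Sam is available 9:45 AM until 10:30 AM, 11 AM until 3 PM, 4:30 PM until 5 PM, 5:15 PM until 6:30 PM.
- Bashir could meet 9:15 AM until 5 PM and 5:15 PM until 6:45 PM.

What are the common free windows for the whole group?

12:15-12:30

Bianca ∩ Carol: 12:00-12:30, 14:15-14:45, 15:30-16:00, 18:00-18:30.
Bianca ∩ Carol ∩ Beatriz: 12:00-12:30, 15:30-15:45.
Bianca ∩ Carol ∩ Beatriz ∩ Zara: 12:15-12:30, 15:30-15:45.
Bianca ∩ Carol ∩ Beatriz ∩ Zara ∩ Sam: 12:15-12:30.
Bianca ∩ Carol ∩ Beatriz ∩ Zara ∩ Sam ∩ Bashir: 12:15-12:30.
So the common availability across everyone is 12:15-12:30.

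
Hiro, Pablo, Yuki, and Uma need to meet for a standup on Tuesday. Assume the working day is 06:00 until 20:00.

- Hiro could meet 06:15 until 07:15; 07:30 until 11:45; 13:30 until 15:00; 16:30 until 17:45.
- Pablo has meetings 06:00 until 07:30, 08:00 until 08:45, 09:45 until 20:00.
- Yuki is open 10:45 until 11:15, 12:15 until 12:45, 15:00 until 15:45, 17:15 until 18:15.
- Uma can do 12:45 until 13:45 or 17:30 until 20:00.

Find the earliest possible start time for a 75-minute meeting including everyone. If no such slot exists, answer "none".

Hiro free: 06:15-07:15, 07:30-11:45, 13:30-15:00, 16:30-17:45.
Pablo free: 07:30-08:00, 08:45-09:45 (invert busy blocks within the working day).
Yuki free: 10:45-11:15, 12:15-12:45, 15:00-15:45, 17:15-18:15.
Uma free: 12:45-13:45, 17:30-20:00.
Hiro ∩ Pablo: 07:30-08:00, 08:45-09:45.
Hiro ∩ Pablo ∩ Yuki: ∅.
Hiro ∩ Pablo ∩ Yuki ∩ Uma: ∅.
There is no time when everyone is free.
No common window is at least 75 minutes long.

none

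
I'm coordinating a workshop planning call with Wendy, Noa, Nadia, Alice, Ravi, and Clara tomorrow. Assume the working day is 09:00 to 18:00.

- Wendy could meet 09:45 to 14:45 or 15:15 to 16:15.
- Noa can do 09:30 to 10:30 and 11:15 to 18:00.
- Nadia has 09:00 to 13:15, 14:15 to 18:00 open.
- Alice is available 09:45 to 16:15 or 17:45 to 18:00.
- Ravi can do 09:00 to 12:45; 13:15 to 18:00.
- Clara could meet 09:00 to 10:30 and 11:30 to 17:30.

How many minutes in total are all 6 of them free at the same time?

Wendy ∩ Noa: 09:45-10:30, 11:15-14:45, 15:15-16:15.
Wendy ∩ Noa ∩ Nadia: 09:45-10:30, 11:15-13:15, 14:15-14:45, 15:15-16:15.
Wendy ∩ Noa ∩ Nadia ∩ Alice: 09:45-10:30, 11:15-13:15, 14:15-14:45, 15:15-16:15.
Wendy ∩ Noa ∩ Nadia ∩ Alice ∩ Ravi: 09:45-10:30, 11:15-12:45, 14:15-14:45, 15:15-16:15.
Wendy ∩ Noa ∩ Nadia ∩ Alice ∩ Ravi ∩ Clara: 09:45-10:30, 11:30-12:45, 14:15-14:45, 15:15-16:15.
Summing the common windows: 45 + 75 + 30 + 60 = 210 minutes.

210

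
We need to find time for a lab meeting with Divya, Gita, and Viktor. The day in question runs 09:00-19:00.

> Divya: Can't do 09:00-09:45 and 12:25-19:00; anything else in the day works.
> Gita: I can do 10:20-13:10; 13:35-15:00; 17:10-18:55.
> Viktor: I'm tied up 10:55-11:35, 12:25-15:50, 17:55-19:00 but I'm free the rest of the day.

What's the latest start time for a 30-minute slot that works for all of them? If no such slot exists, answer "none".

Divya free: 09:45-12:25 (invert busy blocks within the working day).
Gita free: 10:20-13:10, 13:35-15:00, 17:10-18:55.
Viktor free: 09:00-10:55, 11:35-12:25, 15:50-17:55 (invert busy blocks within the working day).
Divya ∩ Gita: 10:20-12:25.
Divya ∩ Gita ∩ Viktor: 10:20-10:55, 11:35-12:25.
The last common window of at least 30 minutes is 11:35-12:25; a 30-minute meeting can start as late as 11:55 and still end by 12:25.

11:55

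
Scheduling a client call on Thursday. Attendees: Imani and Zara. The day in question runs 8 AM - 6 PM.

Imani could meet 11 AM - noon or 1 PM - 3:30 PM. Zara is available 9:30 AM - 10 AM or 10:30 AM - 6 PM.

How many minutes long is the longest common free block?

Imani ∩ Zara: 11:00-12:00, 13:00-15:30.
The longest is 13:00-15:30 at 150 minutes.

150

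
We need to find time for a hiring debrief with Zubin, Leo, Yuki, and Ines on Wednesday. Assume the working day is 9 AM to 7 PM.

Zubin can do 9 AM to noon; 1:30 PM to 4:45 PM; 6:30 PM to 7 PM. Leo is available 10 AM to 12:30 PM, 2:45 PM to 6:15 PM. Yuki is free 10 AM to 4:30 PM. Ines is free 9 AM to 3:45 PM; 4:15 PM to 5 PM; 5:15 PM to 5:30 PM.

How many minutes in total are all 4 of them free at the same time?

195

Zubin ∩ Leo: 10:00-12:00, 14:45-16:45.
Zubin ∩ Leo ∩ Yuki: 10:00-12:00, 14:45-16:30.
Zubin ∩ Leo ∩ Yuki ∩ Ines: 10:00-12:00, 14:45-15:45, 16:15-16:30.
Summing the common windows: 120 + 60 + 15 = 195 minutes.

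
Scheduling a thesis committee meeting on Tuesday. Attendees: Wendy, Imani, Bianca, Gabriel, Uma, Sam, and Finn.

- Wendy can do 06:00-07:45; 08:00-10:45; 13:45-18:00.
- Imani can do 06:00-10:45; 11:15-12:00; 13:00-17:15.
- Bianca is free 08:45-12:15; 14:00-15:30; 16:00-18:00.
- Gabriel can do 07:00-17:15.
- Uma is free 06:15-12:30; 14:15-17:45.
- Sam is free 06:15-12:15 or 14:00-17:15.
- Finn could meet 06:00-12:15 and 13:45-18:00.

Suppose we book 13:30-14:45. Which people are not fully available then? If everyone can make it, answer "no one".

Bianca, Finn, Sam, Uma, Wendy

Wendy: not fully free for 13:30-14:45. Imani: free for 13:30-14:45. Bianca: not fully free for 13:30-14:45. Gabriel: free for 13:30-14:45. Uma: not fully free for 13:30-14:45. Sam: not fully free for 13:30-14:45. Finn: not fully free for 13:30-14:45.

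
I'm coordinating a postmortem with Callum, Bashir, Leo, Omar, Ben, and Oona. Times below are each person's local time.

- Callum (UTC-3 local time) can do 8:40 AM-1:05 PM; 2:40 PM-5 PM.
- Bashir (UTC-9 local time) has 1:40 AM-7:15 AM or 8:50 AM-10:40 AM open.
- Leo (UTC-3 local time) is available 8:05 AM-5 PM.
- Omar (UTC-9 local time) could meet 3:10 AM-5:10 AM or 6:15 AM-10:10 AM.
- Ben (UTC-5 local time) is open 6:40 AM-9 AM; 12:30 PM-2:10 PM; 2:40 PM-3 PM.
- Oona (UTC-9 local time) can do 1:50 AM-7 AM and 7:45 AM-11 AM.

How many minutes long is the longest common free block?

Callum in UTC: 11:40-16:05, 17:40-20:00 (add 3h to convert from UTC-3).
Bashir in UTC: 10:40-16:15, 17:50-19:40 (add 9h to convert from UTC-9).
Leo in UTC: 11:05-20:00 (add 3h to convert from UTC-3).
Omar in UTC: 12:10-14:10, 15:15-19:10 (add 9h to convert from UTC-9).
Ben in UTC: 11:40-14:00, 17:30-19:10, 19:40-20:00 (add 5h to convert from UTC-5).
Oona in UTC: 10:50-16:00, 16:45-20:00 (add 9h to convert from UTC-9).
Callum ∩ Bashir: 11:40-16:05, 17:50-19:40.
Callum ∩ Bashir ∩ Leo: 11:40-16:05, 17:50-19:40.
Callum ∩ Bashir ∩ Leo ∩ Omar: 12:10-14:10, 15:15-16:05, 17:50-19:10.
Callum ∩ Bashir ∩ Leo ∩ Omar ∩ Ben: 12:10-14:00, 17:50-19:10.
Callum ∩ Bashir ∩ Leo ∩ Omar ∩ Ben ∩ Oona: 12:10-14:00, 17:50-19:10.
So the common availability across everyone is 12:10-14:00, 17:50-19:10.
The longest is 12:10-14:00 at 110 minutes.

110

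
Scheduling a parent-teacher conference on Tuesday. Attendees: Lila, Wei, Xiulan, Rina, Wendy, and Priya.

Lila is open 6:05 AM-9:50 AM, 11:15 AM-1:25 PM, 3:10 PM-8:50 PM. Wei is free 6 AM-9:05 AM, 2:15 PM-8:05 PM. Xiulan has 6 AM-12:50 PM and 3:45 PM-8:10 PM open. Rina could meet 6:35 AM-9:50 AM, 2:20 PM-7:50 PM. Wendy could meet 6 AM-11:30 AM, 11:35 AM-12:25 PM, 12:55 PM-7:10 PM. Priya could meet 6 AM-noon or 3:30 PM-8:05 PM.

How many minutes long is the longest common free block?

Lila ∩ Wei: 06:05-09:05, 15:10-20:05.
Lila ∩ Wei ∩ Xiulan: 06:05-09:05, 15:45-20:05.
Lila ∩ Wei ∩ Xiulan ∩ Rina: 06:35-09:05, 15:45-19:50.
Lila ∩ Wei ∩ Xiulan ∩ Rina ∩ Wendy: 06:35-09:05, 15:45-19:10.
Lila ∩ Wei ∩ Xiulan ∩ Rina ∩ Wendy ∩ Priya: 06:35-09:05, 15:45-19:10.
The longest is 15:45-19:10 at 205 minutes.

205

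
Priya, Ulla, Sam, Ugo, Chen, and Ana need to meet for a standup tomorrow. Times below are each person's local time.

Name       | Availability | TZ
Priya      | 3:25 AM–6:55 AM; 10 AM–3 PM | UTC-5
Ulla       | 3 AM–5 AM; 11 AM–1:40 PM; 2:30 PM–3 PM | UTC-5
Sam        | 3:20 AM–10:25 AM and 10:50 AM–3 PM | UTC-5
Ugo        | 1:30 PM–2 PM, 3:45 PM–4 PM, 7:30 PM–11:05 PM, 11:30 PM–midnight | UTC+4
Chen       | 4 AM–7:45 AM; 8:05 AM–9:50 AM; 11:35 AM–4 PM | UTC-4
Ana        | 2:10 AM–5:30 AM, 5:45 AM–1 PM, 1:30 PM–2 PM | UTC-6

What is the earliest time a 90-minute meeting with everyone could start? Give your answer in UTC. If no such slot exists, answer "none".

Priya in UTC: 08:25-11:55, 15:00-20:00 (add 5h to convert from UTC-5).
Ulla in UTC: 08:00-10:00, 16:00-18:40, 19:30-20:00 (add 5h to convert from UTC-5).
Sam in UTC: 08:20-15:25, 15:50-20:00 (add 5h to convert from UTC-5).
Ugo in UTC: 09:30-10:00, 11:45-12:00, 15:30-19:05, 19:30-20:00 (subtract 4h to convert from UTC+4).
Chen in UTC: 08:00-11:45, 12:05-13:50, 15:35-20:00 (add 4h to convert from UTC-4).
Ana in UTC: 08:10-11:30, 11:45-19:00, 19:30-20:00 (add 6h to convert from UTC-6).
Priya ∩ Ulla: 08:25-10:00, 16:00-18:40, 19:30-20:00.
Priya ∩ Ulla ∩ Sam: 08:25-10:00, 16:00-18:40, 19:30-20:00.
Priya ∩ Ulla ∩ Sam ∩ Ugo: 09:30-10:00, 16:00-18:40, 19:30-20:00.
Priya ∩ Ulla ∩ Sam ∩ Ugo ∩ Chen: 09:30-10:00, 16:00-18:40, 19:30-20:00.
Priya ∩ Ulla ∩ Sam ∩ Ugo ∩ Chen ∩ Ana: 09:30-10:00, 16:00-18:40, 19:30-20:00.
Those are the intersection windows.
The first common window of at least 90 minutes is 16:00-18:40, so the earliest start is 16:00.

16:00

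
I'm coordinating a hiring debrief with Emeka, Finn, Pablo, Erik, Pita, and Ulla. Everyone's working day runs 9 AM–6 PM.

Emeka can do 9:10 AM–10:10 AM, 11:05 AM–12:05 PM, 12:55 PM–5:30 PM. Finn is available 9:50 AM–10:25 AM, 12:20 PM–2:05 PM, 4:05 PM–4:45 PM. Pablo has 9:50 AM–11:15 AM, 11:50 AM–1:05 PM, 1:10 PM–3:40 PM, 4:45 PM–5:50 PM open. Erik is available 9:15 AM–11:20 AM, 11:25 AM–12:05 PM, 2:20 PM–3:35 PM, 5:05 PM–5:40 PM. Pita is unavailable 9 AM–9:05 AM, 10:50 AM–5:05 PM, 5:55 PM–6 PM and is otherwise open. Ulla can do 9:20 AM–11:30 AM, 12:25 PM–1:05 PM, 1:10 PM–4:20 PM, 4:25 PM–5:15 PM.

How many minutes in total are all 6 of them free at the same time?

Emeka free: 09:10-10:10, 11:05-12:05, 12:55-17:30.
Finn free: 09:50-10:25, 12:20-14:05, 16:05-16:45.
Pablo free: 09:50-11:15, 11:50-13:05, 13:10-15:40, 16:45-17:50.
Erik free: 09:15-11:20, 11:25-12:05, 14:20-15:35, 17:05-17:40.
Pita free: 09:05-10:50, 17:05-17:55 (invert busy blocks within the working day).
Ulla free: 09:20-11:30, 12:25-13:05, 13:10-16:20, 16:25-17:15.
Emeka ∩ Finn: 09:50-10:10, 12:55-14:05, 16:05-16:45.
Emeka ∩ Finn ∩ Pablo: 09:50-10:10, 12:55-13:05, 13:10-14:05.
Emeka ∩ Finn ∩ Pablo ∩ Erik: 09:50-10:10.
Emeka ∩ Finn ∩ Pablo ∩ Erik ∩ Pita: 09:50-10:10.
Emeka ∩ Finn ∩ Pablo ∩ Erik ∩ Pita ∩ Ulla: 09:50-10:10.
Those are the intersection windows.
That's a single block of 20 minutes.

20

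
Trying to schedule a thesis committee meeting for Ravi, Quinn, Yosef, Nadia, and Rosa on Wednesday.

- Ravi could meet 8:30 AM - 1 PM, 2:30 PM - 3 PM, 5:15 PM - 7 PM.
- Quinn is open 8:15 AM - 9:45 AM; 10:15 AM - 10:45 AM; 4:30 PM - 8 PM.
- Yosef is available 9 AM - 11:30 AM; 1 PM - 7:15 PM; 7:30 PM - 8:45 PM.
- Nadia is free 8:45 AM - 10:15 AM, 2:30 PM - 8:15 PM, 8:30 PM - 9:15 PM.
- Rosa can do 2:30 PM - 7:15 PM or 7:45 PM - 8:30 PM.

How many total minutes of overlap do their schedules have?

Ravi ∩ Quinn: 08:30-09:45, 10:15-10:45, 17:15-19:00.
Ravi ∩ Quinn ∩ Yosef: 09:00-09:45, 10:15-10:45, 17:15-19:00.
Ravi ∩ Quinn ∩ Yosef ∩ Nadia: 09:00-09:45, 17:15-19:00.
Ravi ∩ Quinn ∩ Yosef ∩ Nadia ∩ Rosa: 17:15-19:00.
That's a single block of 105 minutes.

105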